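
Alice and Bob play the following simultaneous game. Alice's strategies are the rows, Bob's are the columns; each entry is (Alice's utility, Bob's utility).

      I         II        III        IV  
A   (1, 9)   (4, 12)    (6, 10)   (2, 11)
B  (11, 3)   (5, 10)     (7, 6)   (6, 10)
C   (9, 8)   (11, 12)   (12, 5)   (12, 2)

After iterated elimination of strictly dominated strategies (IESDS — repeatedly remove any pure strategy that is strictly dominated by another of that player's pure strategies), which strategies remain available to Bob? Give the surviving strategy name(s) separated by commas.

II

Alice's strategy A is strictly dominated by B (I: 11>1, II: 5>4, III: 7>6, IV: 6>2) and is removed.
Column I is eliminated: II beats it against every remaining row (B: 10>3, C: 12>8).
For Alice, C strictly dominates B on the remaining columns (II: 11>5, III: 12>7, IV: 12>6); eliminate B.
Column III is eliminated: II beats it against every remaining row (C: 12>5).
Column IV is eliminated: II beats it against every remaining row (C: 12>2).
Among the remaining strategies, none is strictly dominated by another pure strategy of the same player, so the elimination stops.
Surviving strategies — Alice: {C}; Bob: {II}.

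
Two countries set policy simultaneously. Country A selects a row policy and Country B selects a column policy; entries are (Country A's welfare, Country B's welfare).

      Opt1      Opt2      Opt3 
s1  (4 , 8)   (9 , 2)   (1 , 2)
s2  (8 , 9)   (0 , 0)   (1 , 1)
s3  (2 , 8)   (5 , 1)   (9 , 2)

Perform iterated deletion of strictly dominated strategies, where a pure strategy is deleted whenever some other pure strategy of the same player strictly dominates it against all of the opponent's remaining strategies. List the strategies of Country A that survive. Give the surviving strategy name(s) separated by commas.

For Country B, Opt1 strictly dominates Opt2 on the remaining rows (s1: 8>2, s2: 9>0, s3: 8>1); eliminate Opt2.
For Country B, Opt1 strictly dominates Opt3 on the remaining rows (s1: 8>2, s2: 9>1, s3: 8>2); eliminate Opt3.
Row s1 is eliminated: s2 beats it against every remaining column (Opt1: 8>4).
Country A's strategy s3 is strictly dominated by s2 (Opt1: 8>2) and is removed.
Among the remaining strategies, none is strictly dominated by another pure strategy of the same player, so the elimination stops.
Surviving strategies — Country A: {s2}; Country B: {Opt1}.

s2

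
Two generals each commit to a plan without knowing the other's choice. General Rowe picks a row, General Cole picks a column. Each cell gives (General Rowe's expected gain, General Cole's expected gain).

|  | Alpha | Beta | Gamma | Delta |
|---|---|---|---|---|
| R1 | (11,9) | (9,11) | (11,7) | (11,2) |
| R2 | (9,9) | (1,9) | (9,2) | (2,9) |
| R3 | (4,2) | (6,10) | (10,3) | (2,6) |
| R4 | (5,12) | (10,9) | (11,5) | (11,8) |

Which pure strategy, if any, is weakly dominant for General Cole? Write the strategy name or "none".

Alpha fails to dominate Beta at R1 (9<11).
Beta fails to dominate Alpha at R4 (9<12).
Gamma fails to dominate Alpha at R1 (7<9).
Delta fails to dominate Alpha at R1 (2<9).
No single strategy dominates all the others.

none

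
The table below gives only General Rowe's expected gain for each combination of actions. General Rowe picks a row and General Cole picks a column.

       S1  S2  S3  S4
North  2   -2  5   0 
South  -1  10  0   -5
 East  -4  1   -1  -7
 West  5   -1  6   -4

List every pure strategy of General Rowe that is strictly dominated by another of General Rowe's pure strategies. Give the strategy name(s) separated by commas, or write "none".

Nothing dominates North: South at S1 (2>-1); East at S1 (2>-4); West at S4 (0>-4).
South is not dominated — it holds its own against North at S2 (10>-2); East at S1 (-1>-4); West at S2 (10>-1).
East is strictly dominated by South (S1: -1>-4, S2: 10>1, S3: 0>-1, S4: -5>-7).
West is not dominated — it holds its own against North at S1 (5>2); South at S1 (5>-1); East at S1 (5>-4).

East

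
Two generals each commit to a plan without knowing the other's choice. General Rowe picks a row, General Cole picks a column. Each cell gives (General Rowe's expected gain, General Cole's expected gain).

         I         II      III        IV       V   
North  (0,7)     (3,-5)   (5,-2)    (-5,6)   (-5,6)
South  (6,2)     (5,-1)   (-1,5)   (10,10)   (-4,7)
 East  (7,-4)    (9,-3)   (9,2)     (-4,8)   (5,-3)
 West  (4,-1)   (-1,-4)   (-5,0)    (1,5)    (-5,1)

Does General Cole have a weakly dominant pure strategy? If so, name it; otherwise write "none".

I fails to dominate II at East (-4<-3).
II fails to dominate I at North (-5<7).
III fails to dominate I at North (-2<7).
IV fails to dominate I at North (6<7).
V fails to dominate I at North (6<7).
No single strategy dominates all the others.

none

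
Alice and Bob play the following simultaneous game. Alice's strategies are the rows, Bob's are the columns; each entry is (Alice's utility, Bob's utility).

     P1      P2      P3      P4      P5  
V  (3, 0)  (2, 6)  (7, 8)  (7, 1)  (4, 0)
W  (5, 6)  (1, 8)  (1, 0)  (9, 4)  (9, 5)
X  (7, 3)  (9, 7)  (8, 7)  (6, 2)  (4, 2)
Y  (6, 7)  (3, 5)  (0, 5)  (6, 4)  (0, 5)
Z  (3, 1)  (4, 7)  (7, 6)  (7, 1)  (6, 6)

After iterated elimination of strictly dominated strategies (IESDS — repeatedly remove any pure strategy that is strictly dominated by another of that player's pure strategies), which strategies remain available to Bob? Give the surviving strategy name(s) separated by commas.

Bob's strategy P4 is strictly dominated by P2 (V: 6>1, W: 8>4, X: 7>2, Y: 5>4, Z: 7>1) and is removed.
Alice's strategy Y is strictly dominated by X (P1: 7>6, P2: 9>3, P3: 8>0, P5: 4>0) and is removed.
For Bob, P2 strictly dominates P1 on the remaining rows (V: 6>0, W: 8>6, X: 7>3, Z: 7>1); eliminate P1.
For Bob, P2 strictly dominates P5 on the remaining rows (V: 6>0, W: 8>5, X: 7>2, Z: 7>6); eliminate P5.
Row V is eliminated: X beats it against every remaining column (P2: 9>2, P3: 8>7).
For Alice, X strictly dominates W on the remaining columns (P2: 9>1, P3: 8>1); eliminate W.
For Alice, X strictly dominates Z on the remaining columns (P2: 9>4, P3: 8>7); eliminate Z.
Among the remaining strategies, none is strictly dominated by another pure strategy of the same player, so the elimination stops.
Surviving strategies — Alice: {X}; Bob: {P2, P3}.

P2, P3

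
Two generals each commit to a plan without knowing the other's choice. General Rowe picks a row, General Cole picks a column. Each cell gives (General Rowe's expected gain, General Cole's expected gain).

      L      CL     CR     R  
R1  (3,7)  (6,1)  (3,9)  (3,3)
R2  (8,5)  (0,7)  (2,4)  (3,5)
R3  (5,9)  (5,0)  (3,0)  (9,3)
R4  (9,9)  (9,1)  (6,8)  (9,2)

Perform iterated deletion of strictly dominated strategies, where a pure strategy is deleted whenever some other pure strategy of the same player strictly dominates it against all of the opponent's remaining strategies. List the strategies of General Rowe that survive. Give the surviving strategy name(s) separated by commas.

R4

Row R1 is eliminated: R4 beats it against every remaining column (L: 9>3, CL: 9>6, CR: 6>3, R: 9>3).
For General Rowe, R4 strictly dominates R2 on the remaining columns (L: 9>8, CL: 9>0, CR: 6>2, R: 9>3); eliminate R2.
General Cole's strategy CL is strictly dominated by L (R3: 9>0, R4: 9>1) and is removed.
Column CR is eliminated: L beats it against every remaining row (R3: 9>0, R4: 9>8).
General Cole's strategy R is strictly dominated by L (R3: 9>3, R4: 9>2) and is removed.
General Rowe's strategy R3 is strictly dominated by R4 (L: 9>5) and is removed.
Among the remaining strategies, none is strictly dominated by another pure strategy of the same player, so the elimination stops.
Surviving strategies — General Rowe: {R4}; General Cole: {L}.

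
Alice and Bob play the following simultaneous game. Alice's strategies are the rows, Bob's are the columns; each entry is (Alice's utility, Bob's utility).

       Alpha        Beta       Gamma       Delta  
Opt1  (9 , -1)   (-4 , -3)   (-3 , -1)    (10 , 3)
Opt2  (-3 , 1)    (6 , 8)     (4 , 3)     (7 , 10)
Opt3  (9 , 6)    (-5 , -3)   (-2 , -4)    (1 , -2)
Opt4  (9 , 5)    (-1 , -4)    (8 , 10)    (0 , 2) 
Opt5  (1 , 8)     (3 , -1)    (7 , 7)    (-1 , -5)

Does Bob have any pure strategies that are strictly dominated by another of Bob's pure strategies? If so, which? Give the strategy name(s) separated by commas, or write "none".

none

Alpha is not dominated — it holds its own against Beta at Opt1 (-1>-3); Gamma at Opt1 (-1=-1); Delta at Opt3 (6>-2).
Beta is not dominated — it holds its own against Alpha at Opt2 (8>1); Gamma at Opt2 (8>3); Delta at Opt5 (-1>-5).
Nothing dominates Gamma: Alpha at Opt1 (-1=-1); Beta at Opt1 (-1>-3); Delta at Opt4 (10>2).
Delta: no other strategy beats it everywhere (Alpha at Opt1 (3>-1); Beta at Opt1 (3>-3); Gamma at Opt1 (3>-1)).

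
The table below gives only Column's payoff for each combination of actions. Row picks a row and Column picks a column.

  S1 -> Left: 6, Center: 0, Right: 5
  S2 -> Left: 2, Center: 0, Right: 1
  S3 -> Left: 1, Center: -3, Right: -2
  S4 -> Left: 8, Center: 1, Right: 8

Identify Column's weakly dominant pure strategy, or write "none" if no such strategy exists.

Left vs Center: S1: 6>0, S2: 2>0, S3: 1>-3, S4: 8>1.
Left vs Right: S1: 6>5, S2: 2>1, S3: 1>-2, S4: 8=8.
Left is at least as good as every other strategy against every opponent action, so it is weakly dominant.

Left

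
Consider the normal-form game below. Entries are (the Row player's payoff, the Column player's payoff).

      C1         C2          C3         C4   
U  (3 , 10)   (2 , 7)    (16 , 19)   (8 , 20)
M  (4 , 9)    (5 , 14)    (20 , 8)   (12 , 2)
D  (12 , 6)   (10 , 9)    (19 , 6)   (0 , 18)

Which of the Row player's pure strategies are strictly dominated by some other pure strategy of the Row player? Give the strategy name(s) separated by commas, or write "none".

M strictly dominates U — C1: 4>3, C2: 5>2, C3: 20>16, C4: 12>8.
Nothing dominates M: U at C1 (4>3); D at C3 (20>19).
D: no other strategy beats it everywhere (U at C1 (12>3); M at C1 (12>4)).

U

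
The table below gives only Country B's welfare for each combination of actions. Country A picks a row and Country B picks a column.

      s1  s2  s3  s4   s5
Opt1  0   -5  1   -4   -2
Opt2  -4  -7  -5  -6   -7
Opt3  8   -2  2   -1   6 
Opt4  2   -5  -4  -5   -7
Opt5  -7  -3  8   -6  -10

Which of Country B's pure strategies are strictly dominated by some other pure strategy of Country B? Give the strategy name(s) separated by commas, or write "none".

s2, s4, s5

s1 is not dominated — it holds its own against s2 at Opt1 (0>-5); s3 at Opt2 (-4>-5); s4 at Opt1 (0>-4); s5 at Opt1 (0>-2).
s3 strictly dominates s2 — Opt1: 1>-5, Opt2: -5>-7, Opt3: 2>-2, Opt4: -4>-5, Opt5: 8>-3.
s3: no other strategy beats it everywhere (s1 at Opt1 (1>0); s2 at Opt1 (1>-5); s4 at Opt1 (1>-4); s5 at Opt1 (1>-2)).
s3 strictly dominates s4 — Opt1: 1>-4, Opt2: -5>-6, Opt3: 2>-1, Opt4: -4>-5, Opt5: 8>-6.
s1 strictly dominates s5 — Opt1: 0>-2, Opt2: -4>-7, Opt3: 8>6, Opt4: 2>-7, Opt5: -7>-10.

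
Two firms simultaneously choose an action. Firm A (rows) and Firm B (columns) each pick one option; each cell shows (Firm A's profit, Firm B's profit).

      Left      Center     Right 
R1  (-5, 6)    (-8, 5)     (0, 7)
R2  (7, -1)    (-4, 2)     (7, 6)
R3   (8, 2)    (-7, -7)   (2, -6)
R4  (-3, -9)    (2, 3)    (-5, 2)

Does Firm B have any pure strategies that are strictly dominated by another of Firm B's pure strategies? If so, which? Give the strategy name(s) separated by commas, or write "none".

Left: no other strategy beats it everywhere (Center at R1 (6>5); Right at R3 (2>-6)).
Center is not dominated — it holds its own against Left at R2 (2>-1); Right at R4 (3>2).
Right: no other strategy beats it everywhere (Left at R1 (7>6); Center at R1 (7>5)).

none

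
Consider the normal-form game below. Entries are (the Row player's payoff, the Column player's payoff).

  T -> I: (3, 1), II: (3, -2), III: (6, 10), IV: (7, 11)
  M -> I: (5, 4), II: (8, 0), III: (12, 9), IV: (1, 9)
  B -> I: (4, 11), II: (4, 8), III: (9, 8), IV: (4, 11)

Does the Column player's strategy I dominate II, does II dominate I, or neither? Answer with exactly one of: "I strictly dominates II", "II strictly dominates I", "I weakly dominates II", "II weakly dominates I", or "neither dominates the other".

I's payoffs vs II's, by the Row player's action — T: 1>-2, M: 4>0, B: 11>8.
Every comparison favours I, so I strictly dominates II.

I strictly dominates II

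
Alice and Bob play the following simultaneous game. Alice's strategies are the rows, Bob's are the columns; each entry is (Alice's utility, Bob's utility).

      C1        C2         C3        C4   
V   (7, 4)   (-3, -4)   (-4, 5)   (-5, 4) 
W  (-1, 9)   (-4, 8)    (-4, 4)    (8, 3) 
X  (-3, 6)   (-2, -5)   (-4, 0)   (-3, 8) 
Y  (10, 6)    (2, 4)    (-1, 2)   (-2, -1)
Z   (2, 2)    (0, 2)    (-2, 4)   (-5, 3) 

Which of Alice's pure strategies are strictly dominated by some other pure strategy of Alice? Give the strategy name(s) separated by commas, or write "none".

V, X, Z

V: dominated, since Y does at least as well everywhere (C1: 10>7, C2: 2>-3, C3: -1>-4, C4: -2>-5).
Nothing dominates W: V at C3 (-4=-4); X at C1 (-1>-3); Y at C4 (8>-2); Z at C4 (8>-5).
Y strictly dominates X — C1: 10>-3, C2: 2>-2, C3: -1>-4, C4: -2>-3.
Y is not dominated — it holds its own against V at C1 (10>7); W at C1 (10>-1); X at C1 (10>-3); Z at C1 (10>2).
Y strictly dominates Z — C1: 10>2, C2: 2>0, C3: -1>-2, C4: -2>-5.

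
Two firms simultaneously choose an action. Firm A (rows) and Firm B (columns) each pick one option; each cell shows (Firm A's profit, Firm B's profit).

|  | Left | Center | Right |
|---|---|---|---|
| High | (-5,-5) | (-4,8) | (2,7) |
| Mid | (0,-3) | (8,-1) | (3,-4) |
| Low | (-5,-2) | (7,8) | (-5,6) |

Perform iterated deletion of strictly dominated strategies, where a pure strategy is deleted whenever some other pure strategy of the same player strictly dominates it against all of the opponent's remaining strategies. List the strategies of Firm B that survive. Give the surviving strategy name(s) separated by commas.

Center

For Firm A, Mid strictly dominates High on the remaining columns (Left: 0>-5, Center: 8>-4, Right: 3>2); eliminate High.
Row Low is eliminated: Mid beats it against every remaining column (Left: 0>-5, Center: 8>7, Right: 3>-5).
Firm B's strategy Left is strictly dominated by Center (Mid: -1>-3) and is removed.
For Firm B, Center strictly dominates Right on the remaining rows (Mid: -1>-4); eliminate Right.
Among the remaining strategies, none is strictly dominated by another pure strategy of the same player, so the elimination stops.
Surviving strategies — Firm A: {Mid}; Firm B: {Center}.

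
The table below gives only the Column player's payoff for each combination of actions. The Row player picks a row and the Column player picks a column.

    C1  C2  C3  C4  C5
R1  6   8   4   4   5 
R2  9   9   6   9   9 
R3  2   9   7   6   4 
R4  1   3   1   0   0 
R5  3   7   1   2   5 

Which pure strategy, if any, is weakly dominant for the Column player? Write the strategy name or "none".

C2 vs C1: R1: 8>6, R2: 9=9, R3: 9>2, R4: 3>1, R5: 7>3.
C2 vs C3: R1: 8>4, R2: 9>6, R3: 9>7, R4: 3>1, R5: 7>1.
C2 vs C4: R1: 8>4, R2: 9=9, R3: 9>6, R4: 3>0, R5: 7>2.
C2 vs C5: R1: 8>5, R2: 9=9, R3: 9>4, R4: 3>0, R5: 7>5.
C2 is at least as good as every other strategy against every opponent action, so it is weakly dominant.

C2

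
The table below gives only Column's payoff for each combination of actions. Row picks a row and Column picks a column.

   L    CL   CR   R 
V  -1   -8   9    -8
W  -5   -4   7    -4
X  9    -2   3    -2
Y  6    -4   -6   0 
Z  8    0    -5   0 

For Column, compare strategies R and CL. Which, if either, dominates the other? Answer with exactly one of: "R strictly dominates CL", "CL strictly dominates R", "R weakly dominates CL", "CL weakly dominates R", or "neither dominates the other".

R weakly dominates CL

Compare R to CL across every action of Row: V: -8=-8, W: -4=-4, X: -2=-2, Y: 0>-4, Z: 0=0.
R is at least as good everywhere and strictly better somewhere (tied only at V, W, X, Z), so R weakly but not strictly dominates CL.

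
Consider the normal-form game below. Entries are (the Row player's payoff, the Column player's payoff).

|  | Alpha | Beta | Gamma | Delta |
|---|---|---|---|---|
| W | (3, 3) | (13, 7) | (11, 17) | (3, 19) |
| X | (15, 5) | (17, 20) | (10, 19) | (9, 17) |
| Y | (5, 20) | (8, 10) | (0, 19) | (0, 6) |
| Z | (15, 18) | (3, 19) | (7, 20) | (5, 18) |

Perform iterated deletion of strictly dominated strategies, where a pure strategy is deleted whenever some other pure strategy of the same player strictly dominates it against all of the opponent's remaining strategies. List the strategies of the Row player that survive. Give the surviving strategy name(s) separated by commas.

W, X

Row Y is eliminated: X beats it against every remaining column (Alpha: 15>5, Beta: 17>8, Gamma: 10>0, Delta: 9>0).
Column Alpha is eliminated: Beta beats it against every remaining row (W: 7>3, X: 20>5, Z: 19>18).
For the Row player, X strictly dominates Z on the remaining columns (Beta: 17>3, Gamma: 10>7, Delta: 9>5); eliminate Z.
Among the remaining strategies, none is strictly dominated by another pure strategy of the same player, so the elimination stops.
Surviving strategies — the Row player: {W, X}; the Column player: {Beta, Gamma, Delta}.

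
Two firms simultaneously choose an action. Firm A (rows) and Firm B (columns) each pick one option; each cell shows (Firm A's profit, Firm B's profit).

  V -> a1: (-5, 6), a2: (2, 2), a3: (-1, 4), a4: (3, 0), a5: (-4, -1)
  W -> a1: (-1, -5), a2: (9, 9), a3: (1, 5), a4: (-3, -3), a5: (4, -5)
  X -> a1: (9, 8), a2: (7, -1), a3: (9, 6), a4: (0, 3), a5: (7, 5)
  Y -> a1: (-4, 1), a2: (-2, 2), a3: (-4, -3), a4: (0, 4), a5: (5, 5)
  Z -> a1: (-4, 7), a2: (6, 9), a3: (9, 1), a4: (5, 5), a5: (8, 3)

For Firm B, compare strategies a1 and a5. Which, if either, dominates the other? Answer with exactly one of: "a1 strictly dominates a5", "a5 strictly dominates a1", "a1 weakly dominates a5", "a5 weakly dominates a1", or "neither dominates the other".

neither dominates the other

Compare a1 to a5 across every action of Firm A: V: 6>-1, W: -5=-5, X: 8>5, Y: 1<5, Z: 7>3.
a1 does better at V, X, Z but worse at Y; neither strategy dominates the other.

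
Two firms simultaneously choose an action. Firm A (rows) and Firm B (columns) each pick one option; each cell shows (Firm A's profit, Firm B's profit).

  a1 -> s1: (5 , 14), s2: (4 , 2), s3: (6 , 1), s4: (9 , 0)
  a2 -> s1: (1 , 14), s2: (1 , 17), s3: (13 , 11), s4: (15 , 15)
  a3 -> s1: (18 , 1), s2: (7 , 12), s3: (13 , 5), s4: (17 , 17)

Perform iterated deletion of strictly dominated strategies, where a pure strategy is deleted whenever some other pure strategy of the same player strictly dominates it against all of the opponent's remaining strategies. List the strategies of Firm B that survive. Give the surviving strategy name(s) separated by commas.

s4

Firm A's strategy a1 is strictly dominated by a3 (s1: 18>5, s2: 7>4, s3: 13>6, s4: 17>9) and is removed.
Column s1 is eliminated: s2 beats it against every remaining row (a2: 17>14, a3: 12>1).
Firm B's strategy s3 is strictly dominated by s2 (a2: 17>11, a3: 12>5) and is removed.
Row a2 is eliminated: a3 beats it against every remaining column (s2: 7>1, s4: 17>15).
Firm B's strategy s2 is strictly dominated by s4 (a3: 17>12) and is removed.
Among the remaining strategies, none is strictly dominated by another pure strategy of the same player, so the elimination stops.
Surviving strategies — Firm A: {a3}; Firm B: {s4}.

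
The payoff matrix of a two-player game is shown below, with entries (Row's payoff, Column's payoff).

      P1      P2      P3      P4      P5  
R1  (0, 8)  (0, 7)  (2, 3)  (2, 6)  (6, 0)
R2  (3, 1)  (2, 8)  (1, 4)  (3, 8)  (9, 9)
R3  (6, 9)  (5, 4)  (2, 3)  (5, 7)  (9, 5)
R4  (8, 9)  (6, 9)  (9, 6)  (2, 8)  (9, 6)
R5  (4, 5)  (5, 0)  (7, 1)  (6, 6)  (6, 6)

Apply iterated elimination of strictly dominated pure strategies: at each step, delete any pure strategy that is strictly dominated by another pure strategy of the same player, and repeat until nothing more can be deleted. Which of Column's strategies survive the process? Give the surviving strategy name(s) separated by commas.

Column's strategy P3 is strictly dominated by P4 (R1: 6>3, R2: 8>4, R3: 7>3, R4: 8>6, R5: 6>1) and is removed.
Row R1 is eliminated: R2 beats it against every remaining column (P1: 3>0, P2: 2>0, P4: 3>2, P5: 9>6).
Among the remaining strategies, none is strictly dominated by another pure strategy of the same player, so the elimination stops.
Surviving strategies — Row: {R2, R3, R4, R5}; Column: {P1, P2, P4, P5}.

P1, P2, P4, P5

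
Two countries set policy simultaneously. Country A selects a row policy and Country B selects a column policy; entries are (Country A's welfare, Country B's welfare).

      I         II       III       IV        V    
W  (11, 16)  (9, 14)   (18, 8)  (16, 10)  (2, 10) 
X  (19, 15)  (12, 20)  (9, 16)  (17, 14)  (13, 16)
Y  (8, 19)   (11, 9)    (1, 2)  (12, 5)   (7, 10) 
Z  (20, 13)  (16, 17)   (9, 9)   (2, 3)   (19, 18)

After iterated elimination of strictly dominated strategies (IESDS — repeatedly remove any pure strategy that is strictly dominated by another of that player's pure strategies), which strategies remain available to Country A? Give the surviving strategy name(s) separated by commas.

Z

Country A's strategy Y is strictly dominated by X (I: 19>8, II: 12>11, III: 9>1, IV: 17>12, V: 13>7) and is removed.
Country B's strategy III is strictly dominated by II (W: 14>8, X: 20>16, Z: 17>9) and is removed.
For Country A, X strictly dominates W on the remaining columns (I: 19>11, II: 12>9, IV: 17>16, V: 13>2); eliminate W.
For Country B, II strictly dominates I on the remaining rows (X: 20>15, Z: 17>13); eliminate I.
For Country B, II strictly dominates IV on the remaining rows (X: 20>14, Z: 17>3); eliminate IV.
Country A's strategy X is strictly dominated by Z (II: 16>12, V: 19>13) and is removed.
For Country B, V strictly dominates II on the remaining rows (Z: 18>17); eliminate II.
Among the remaining strategies, none is strictly dominated by another pure strategy of the same player, so the elimination stops.
Surviving strategies — Country A: {Z}; Country B: {V}.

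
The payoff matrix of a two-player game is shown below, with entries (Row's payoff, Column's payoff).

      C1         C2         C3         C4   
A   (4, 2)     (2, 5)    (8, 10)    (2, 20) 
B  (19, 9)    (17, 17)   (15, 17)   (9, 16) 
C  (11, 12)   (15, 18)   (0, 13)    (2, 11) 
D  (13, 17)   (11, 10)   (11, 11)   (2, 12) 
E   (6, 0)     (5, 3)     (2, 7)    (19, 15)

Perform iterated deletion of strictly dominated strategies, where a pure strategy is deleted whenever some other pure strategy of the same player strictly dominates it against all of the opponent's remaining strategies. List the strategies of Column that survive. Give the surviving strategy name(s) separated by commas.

C2, C3, C4

Row A is eliminated: B beats it against every remaining column (C1: 19>4, C2: 17>2, C3: 15>8, C4: 9>2).
Row's strategy C is strictly dominated by B (C1: 19>11, C2: 17>15, C3: 15>0, C4: 9>2) and is removed.
For Row, B strictly dominates D on the remaining columns (C1: 19>13, C2: 17>11, C3: 15>11, C4: 9>2); eliminate D.
Column C1 is eliminated: C2 beats it against every remaining row (B: 17>9, E: 3>0).
Among the remaining strategies, none is strictly dominated by another pure strategy of the same player, so the elimination stops.
Surviving strategies — Row: {B, E}; Column: {C2, C3, C4}.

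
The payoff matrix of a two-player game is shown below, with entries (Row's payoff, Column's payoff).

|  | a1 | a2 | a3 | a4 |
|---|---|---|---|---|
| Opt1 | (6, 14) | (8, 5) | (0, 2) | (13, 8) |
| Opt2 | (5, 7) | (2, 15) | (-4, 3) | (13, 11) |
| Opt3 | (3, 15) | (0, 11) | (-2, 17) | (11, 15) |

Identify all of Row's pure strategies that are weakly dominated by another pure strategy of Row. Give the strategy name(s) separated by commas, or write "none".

Opt2, Opt3

Nothing dominates Opt1: Opt2 at a1 (6>5); Opt3 at a1 (6>3).
Opt1 weakly dominates Opt2 — a1: 6>5, a2: 8>2, a3: 0>-4, a4: 13=13.
Opt3: dominated, since Opt1 does at least as well everywhere (a1: 6>3, a2: 8>0, a3: 0>-2, a4: 13>11).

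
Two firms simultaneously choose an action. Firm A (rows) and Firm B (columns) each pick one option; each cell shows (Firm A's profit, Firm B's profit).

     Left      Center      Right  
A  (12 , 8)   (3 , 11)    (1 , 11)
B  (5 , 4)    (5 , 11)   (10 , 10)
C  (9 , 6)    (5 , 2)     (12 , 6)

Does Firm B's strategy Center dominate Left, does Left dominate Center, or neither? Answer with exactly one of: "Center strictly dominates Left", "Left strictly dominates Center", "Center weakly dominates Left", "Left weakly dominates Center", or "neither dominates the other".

Compare Center to Left across every action of Firm A: A: 11>8, B: 11>4, C: 2<6.
Center does better at A, B but worse at C; neither strategy dominates the other.

neither dominates the other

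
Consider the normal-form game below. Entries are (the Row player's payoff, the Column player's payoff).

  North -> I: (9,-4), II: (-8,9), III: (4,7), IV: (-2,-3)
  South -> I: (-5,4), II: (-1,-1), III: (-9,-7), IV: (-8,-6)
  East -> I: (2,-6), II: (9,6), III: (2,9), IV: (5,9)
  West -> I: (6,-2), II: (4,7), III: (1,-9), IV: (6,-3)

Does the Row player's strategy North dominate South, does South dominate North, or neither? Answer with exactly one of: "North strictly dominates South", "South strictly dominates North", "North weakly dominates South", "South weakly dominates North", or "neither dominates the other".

neither dominates the other

Compare North to South across each choice by the Column player: I: 9>-5, II: -8<-1, III: 4>-9, IV: -2>-8.
North does better at I, III, IV but worse at II; neither strategy dominates the other.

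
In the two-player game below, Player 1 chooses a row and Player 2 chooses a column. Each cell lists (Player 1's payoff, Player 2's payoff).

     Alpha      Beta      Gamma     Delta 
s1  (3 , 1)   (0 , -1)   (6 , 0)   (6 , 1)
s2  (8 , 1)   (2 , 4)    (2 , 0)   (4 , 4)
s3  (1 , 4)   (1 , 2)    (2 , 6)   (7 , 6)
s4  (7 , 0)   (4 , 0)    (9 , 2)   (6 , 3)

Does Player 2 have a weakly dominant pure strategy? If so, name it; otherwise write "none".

Delta

Delta vs Alpha: s1: 1=1, s2: 4>1, s3: 6>4, s4: 3>0.
Delta vs Beta: s1: 1>-1, s2: 4=4, s3: 6>2, s4: 3>0.
Delta vs Gamma: s1: 1>0, s2: 4>0, s3: 6=6, s4: 3>2.
Delta is at least as good as every other strategy against every opponent action, so it is weakly dominant.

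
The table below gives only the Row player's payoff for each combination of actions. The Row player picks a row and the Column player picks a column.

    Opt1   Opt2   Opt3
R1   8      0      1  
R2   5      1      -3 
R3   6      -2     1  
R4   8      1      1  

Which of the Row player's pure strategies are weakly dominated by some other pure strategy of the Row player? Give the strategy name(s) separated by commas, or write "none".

R4 weakly dominates R1 — Opt1: 8=8, Opt2: 1>0, Opt3: 1=1.
R2: dominated, since R4 does at least as well everywhere (Opt1: 8>5, Opt2: 1=1, Opt3: 1>-3).
R3: dominated, since R1 does at least as well everywhere (Opt1: 8>6, Opt2: 0>-2, Opt3: 1=1).
R4 is not dominated — it holds its own against R1 at Opt2 (1>0); R2 at Opt1 (8>5); R3 at Opt1 (8>6).

R1, R2, R3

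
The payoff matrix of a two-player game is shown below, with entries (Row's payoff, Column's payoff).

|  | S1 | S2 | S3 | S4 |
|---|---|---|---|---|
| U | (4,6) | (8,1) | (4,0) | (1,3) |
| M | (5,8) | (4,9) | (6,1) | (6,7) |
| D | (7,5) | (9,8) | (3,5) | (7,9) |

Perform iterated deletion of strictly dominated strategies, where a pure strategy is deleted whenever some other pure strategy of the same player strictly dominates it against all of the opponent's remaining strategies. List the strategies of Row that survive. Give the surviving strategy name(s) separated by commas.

Column S3 is eliminated: S2 beats it against every remaining row (U: 1>0, M: 9>1, D: 8>5).
Row U is eliminated: D beats it against every remaining column (S1: 7>4, S2: 9>8, S4: 7>1).
Row's strategy M is strictly dominated by D (S1: 7>5, S2: 9>4, S4: 7>6) and is removed.
For Column, S2 strictly dominates S1 on the remaining rows (D: 8>5); eliminate S1.
Column S2 is eliminated: S4 beats it against every remaining row (D: 9>8).
Among the remaining strategies, none is strictly dominated by another pure strategy of the same player, so the elimination stops.
Surviving strategies — Row: {D}; Column: {S4}.

D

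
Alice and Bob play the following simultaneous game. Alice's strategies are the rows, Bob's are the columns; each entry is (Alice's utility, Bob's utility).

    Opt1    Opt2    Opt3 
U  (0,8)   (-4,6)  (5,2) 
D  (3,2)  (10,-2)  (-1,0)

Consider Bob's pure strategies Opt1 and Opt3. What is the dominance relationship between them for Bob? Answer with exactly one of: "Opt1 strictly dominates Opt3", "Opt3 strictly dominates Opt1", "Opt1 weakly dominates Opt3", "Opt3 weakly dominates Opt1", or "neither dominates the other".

Compare Opt1 to Opt3 across each choice by Alice: U: 8>2, D: 2>0.
Opt1 gives a strictly higher payoff against each choice by Alice, so Opt1 strictly dominates Opt3.

Opt1 strictly dominates Opt3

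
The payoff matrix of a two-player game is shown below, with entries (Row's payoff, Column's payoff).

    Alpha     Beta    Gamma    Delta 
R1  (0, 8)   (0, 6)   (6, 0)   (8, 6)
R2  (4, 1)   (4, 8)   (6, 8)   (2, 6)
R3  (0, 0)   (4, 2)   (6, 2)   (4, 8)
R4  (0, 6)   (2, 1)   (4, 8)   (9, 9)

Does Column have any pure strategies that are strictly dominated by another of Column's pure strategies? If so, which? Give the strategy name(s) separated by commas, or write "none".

Alpha: no other strategy beats it everywhere (Beta at R1 (8>6); Gamma at R1 (8>0); Delta at R1 (8>6)).
Beta: no other strategy beats it everywhere (Alpha at R2 (8>1); Gamma at R1 (6>0); Delta at R1 (6=6)).
Gamma is not dominated — it holds its own against Alpha at R2 (8>1); Beta at R2 (8=8); Delta at R2 (8>6).
Delta: no other strategy beats it everywhere (Alpha at R2 (6>1); Beta at R1 (6=6); Gamma at R1 (6>0)).

none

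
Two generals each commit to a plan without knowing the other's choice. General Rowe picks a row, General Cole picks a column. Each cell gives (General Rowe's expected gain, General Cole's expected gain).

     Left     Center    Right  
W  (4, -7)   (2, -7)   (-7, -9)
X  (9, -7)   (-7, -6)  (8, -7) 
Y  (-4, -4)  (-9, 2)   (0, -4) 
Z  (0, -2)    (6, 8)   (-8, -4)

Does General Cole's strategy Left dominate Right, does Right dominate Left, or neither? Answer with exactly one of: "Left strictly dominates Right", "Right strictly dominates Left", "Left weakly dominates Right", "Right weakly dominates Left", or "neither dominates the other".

Left weakly dominates Right

Compare Left to Right across every action of General Rowe: W: -7>-9, X: -7=-7, Y: -4=-4, Z: -2>-4.
Left is at least as good everywhere and strictly better somewhere (tied only at X, Y), so Left weakly but not strictly dominates Right.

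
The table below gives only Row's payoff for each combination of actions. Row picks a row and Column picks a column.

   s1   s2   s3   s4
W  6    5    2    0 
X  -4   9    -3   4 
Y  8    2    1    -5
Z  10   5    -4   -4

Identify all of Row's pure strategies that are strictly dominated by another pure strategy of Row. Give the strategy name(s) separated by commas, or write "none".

W is not dominated — it holds its own against X at s1 (6>-4); Y at s2 (5>2); Z at s2 (5=5).
X: no other strategy beats it everywhere (W at s2 (9>5); Y at s2 (9>2); Z at s2 (9>5)).
Nothing dominates Y: W at s1 (8>6); X at s1 (8>-4); Z at s3 (1>-4).
Z: no other strategy beats it everywhere (W at s1 (10>6); X at s1 (10>-4); Y at s1 (10>8)).

none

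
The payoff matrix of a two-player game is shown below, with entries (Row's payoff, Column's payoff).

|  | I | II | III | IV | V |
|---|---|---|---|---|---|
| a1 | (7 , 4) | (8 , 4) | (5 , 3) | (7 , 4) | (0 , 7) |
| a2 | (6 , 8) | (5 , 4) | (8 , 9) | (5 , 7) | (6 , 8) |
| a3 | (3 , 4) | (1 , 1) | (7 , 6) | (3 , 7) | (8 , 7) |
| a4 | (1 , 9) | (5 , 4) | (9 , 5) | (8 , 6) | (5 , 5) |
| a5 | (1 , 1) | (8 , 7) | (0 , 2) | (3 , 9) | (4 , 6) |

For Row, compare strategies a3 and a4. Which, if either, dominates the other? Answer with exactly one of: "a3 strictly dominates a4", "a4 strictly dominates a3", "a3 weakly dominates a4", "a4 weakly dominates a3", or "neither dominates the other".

a3's payoffs vs a4's, by Column's action — I: 3>1, II: 1<5, III: 7<9, IV: 3<8, V: 8>5.
a3 does better at I, V but worse at II, III, IV; neither strategy dominates the other.

neither dominates the other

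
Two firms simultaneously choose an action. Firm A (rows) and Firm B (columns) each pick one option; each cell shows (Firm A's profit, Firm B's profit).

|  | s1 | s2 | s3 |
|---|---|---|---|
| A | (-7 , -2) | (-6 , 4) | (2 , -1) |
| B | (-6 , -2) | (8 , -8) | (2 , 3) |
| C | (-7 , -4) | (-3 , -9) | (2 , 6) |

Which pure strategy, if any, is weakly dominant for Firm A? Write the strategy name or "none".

B vs A: s1: -6>-7, s2: 8>-6, s3: 2=2.
B vs C: s1: -6>-7, s2: 8>-3, s3: 2=2.
B is at least as good as every other strategy against every opponent action, so it is weakly dominant.

B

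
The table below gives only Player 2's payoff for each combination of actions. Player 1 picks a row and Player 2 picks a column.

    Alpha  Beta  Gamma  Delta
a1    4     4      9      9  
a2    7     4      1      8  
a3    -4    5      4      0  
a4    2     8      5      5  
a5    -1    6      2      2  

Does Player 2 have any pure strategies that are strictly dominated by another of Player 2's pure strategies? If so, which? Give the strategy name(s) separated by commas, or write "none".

Alpha

Alpha: dominated, since Delta does at least as well everywhere (a1: 9>4, a2: 8>7, a3: 0>-4, a4: 5>2, a5: 2>-1).
Beta is not dominated — it holds its own against Alpha at a1 (4=4); Gamma at a2 (4>1); Delta at a3 (5>0).
Nothing dominates Gamma: Alpha at a1 (9>4); Beta at a1 (9>4); Delta at a1 (9=9).
Nothing dominates Delta: Alpha at a1 (9>4); Beta at a1 (9>4); Gamma at a1 (9=9).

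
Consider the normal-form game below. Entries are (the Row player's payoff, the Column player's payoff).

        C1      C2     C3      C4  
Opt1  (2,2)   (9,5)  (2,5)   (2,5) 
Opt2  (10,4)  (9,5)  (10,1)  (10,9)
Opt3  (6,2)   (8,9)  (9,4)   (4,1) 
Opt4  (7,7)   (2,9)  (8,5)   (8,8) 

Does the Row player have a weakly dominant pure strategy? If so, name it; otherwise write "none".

Opt2 vs Opt1: C1: 10>2, C2: 9=9, C3: 10>2, C4: 10>2.
Opt2 vs Opt3: C1: 10>6, C2: 9>8, C3: 10>9, C4: 10>4.
Opt2 vs Opt4: C1: 10>7, C2: 9>2, C3: 10>8, C4: 10>8.
Opt2 is at least as good as every other strategy against every opponent action, so it is weakly dominant.

Opt2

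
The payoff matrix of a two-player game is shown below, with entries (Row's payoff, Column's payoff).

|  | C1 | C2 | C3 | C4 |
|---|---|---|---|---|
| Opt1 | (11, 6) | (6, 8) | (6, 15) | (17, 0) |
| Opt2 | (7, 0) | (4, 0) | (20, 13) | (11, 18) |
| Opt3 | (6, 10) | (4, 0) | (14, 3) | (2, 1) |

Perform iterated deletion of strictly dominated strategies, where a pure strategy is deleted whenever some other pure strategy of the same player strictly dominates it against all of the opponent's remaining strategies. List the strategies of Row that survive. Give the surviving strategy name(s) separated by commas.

Column C2 is eliminated: C3 beats it against every remaining row (Opt1: 15>8, Opt2: 13>0, Opt3: 3>0).
Row's strategy Opt3 is strictly dominated by Opt2 (C1: 7>6, C3: 20>14, C4: 11>2) and is removed.
For Column, C3 strictly dominates C1 on the remaining rows (Opt1: 15>6, Opt2: 13>0); eliminate C1.
Among the remaining strategies, none is strictly dominated by another pure strategy of the same player, so the elimination stops.
Surviving strategies — Row: {Opt1, Opt2}; Column: {C3, C4}.

Opt1, Opt2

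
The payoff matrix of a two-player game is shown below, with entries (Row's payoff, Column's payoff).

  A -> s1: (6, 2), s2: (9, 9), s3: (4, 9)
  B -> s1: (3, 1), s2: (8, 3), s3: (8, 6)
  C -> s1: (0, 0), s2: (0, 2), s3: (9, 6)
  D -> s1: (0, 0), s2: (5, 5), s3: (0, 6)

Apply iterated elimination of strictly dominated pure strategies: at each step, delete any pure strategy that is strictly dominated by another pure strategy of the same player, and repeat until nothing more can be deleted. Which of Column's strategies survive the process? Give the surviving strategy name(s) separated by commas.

Row D is eliminated: A beats it against every remaining column (s1: 6>0, s2: 9>5, s3: 4>0).
For Column, s2 strictly dominates s1 on the remaining rows (A: 9>2, B: 3>1, C: 2>0); eliminate s1.
Among the remaining strategies, none is strictly dominated by another pure strategy of the same player, so the elimination stops.
Surviving strategies — Row: {A, B, C}; Column: {s2, s3}.

s2, s3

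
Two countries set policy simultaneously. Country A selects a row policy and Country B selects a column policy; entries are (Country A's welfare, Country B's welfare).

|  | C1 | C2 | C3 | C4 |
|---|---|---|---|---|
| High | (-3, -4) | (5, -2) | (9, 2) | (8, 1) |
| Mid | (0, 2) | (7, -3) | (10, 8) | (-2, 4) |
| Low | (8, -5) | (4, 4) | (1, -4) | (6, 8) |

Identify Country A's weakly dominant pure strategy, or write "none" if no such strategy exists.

none

High fails to dominate Mid at C1 (-3<0).
Mid fails to dominate High at C4 (-2<8).
Low fails to dominate High at C2 (4<5).
No single strategy dominates all the others.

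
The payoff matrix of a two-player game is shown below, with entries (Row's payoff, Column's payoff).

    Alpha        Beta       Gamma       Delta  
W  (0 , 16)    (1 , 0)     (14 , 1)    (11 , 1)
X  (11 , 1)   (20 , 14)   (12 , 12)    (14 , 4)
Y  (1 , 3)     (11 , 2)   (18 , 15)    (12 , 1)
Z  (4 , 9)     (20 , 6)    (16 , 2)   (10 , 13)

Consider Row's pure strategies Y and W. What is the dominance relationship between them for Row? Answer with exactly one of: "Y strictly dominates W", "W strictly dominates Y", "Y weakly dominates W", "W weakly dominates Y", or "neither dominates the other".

Compare Y to W across each choice by Column: Alpha: 1>0, Beta: 11>1, Gamma: 18>14, Delta: 12>11.
Y gives a strictly higher payoff against each choice by Column, so Y strictly dominates W.

Y strictly dominates W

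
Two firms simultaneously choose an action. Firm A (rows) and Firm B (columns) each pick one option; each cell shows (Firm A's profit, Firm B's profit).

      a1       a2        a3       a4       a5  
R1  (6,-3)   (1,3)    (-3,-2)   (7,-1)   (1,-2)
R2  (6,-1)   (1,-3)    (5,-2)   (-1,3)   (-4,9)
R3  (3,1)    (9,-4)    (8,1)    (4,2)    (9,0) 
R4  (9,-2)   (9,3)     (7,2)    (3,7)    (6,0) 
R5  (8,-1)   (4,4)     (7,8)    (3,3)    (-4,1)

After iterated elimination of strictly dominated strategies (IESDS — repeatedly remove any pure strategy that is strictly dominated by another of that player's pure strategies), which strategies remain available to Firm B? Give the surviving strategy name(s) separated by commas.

a2, a4

For Firm A, R4 strictly dominates R2 on the remaining columns (a1: 9>6, a2: 9>1, a3: 7>5, a4: 3>-1, a5: 6>-4); eliminate R2.
For Firm B, a4 strictly dominates a1 on the remaining rows (R1: -1>-3, R3: 2>1, R4: 7>-2, R5: 3>-1); eliminate a1.
Row R5 is eliminated: R3 beats it against every remaining column (a2: 9>4, a3: 8>7, a4: 4>3, a5: 9>-4).
Firm B's strategy a3 is strictly dominated by a4 (R1: -1>-2, R3: 2>1, R4: 7>2) and is removed.
For Firm B, a4 strictly dominates a5 on the remaining rows (R1: -1>-2, R3: 2>0, R4: 7>0); eliminate a5.
Among the remaining strategies, none is strictly dominated by another pure strategy of the same player, so the elimination stops.
Surviving strategies — Firm A: {R1, R3, R4}; Firm B: {a2, a4}.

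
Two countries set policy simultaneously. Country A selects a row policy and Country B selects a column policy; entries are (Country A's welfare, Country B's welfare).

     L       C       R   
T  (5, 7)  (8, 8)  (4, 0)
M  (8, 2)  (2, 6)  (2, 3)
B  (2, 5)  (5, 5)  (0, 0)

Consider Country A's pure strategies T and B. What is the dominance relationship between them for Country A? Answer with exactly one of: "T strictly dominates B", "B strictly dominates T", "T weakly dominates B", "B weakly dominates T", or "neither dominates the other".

T's payoffs vs B's, by Country B's action — L: 5>2, C: 8>5, R: 4>0.
T gives a strictly higher payoff against each choice by Country B, so T strictly dominates B.

T strictly dominates B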